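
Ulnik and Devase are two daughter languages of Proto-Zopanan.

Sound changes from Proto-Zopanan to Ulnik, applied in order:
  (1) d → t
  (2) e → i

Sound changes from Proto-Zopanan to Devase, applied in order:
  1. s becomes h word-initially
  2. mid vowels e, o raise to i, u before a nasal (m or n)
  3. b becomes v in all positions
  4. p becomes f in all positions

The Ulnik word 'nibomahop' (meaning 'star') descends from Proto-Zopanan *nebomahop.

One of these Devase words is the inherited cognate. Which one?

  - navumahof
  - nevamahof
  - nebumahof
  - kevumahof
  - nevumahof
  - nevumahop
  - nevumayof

Devase: *nebomahop
  nebomahop (rule 1 does not apply)
  nebomahop → nebumahop   [pre-nasal raising]
  nebumahop → nevumahop   [unconditioned shift]
  nevumahop → nevumahof   [unconditioned shift]
  giving Devase nevumahof.
Only 'nevumahof' matches the regular Devase development of *nebomahop.

nevumahof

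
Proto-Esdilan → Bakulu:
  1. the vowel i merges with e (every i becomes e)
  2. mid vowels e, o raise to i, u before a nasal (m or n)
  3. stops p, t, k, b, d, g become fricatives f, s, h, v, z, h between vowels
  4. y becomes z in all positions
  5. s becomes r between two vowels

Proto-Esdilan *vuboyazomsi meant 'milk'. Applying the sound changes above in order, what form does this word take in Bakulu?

vuvozazumse

Bakulu: *vuboyazomsi > vuboyazomse > vuboyazumse > vuvoyazumse > vuvozazumse  (by vowel merger, pre-nasal raising, intervocalic lenition, unconditioned shift)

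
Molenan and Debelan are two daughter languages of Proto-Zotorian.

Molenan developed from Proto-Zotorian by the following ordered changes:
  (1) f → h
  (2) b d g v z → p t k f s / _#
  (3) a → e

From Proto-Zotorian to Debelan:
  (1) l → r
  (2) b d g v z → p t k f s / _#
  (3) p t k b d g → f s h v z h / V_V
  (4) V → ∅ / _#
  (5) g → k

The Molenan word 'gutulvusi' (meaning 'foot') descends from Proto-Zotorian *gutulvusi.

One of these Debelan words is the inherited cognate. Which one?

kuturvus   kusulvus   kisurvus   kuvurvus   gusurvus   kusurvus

Debelan: start from *gutulvusi.
  rule 1 (unconditioned shift): gutulvusi → guturvusi
  rule 2: no change — guturvusi
  rule 3 (intervocalic lenition): guturvusi → gusurvusi
  rule 4 (apocope): gusurvusi → gusurvus
  rule 5 (unconditioned shift): gusurvus → kusurvus
  ⇒ Debelan kusurvus
The other candidates each miss or misapply at least one Debelan change.

kusurvus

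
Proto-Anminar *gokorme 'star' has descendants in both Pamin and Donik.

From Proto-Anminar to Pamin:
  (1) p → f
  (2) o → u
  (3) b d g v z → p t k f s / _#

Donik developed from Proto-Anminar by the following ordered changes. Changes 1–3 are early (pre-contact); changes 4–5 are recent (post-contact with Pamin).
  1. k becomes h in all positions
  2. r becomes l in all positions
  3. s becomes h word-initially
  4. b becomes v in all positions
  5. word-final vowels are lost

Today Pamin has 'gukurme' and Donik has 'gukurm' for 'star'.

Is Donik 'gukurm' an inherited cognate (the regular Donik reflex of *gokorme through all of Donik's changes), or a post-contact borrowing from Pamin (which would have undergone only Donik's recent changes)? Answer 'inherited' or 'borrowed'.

If inherited, *gokorme would pass through all of Donik's changes:
Donik: *gokorme > gohorme > goholme > goholm  (by unconditioned shift, unconditioned shift, apocope)
If borrowed from Pamin 'gukurme' after the early changes, it would undergo only the recent ones:
  rule 4 (unconditioned shift): no change (gukurme)
  rule 5 (apocope): gukurme → gukurm
  ⇒ as a loan: gukurm
Donik 'gukurm' matches the loan outcome 'gukurm', not the inherited 'goholm' — it skipped the early Donik changes, so it was borrowed from Pamin.

borrowed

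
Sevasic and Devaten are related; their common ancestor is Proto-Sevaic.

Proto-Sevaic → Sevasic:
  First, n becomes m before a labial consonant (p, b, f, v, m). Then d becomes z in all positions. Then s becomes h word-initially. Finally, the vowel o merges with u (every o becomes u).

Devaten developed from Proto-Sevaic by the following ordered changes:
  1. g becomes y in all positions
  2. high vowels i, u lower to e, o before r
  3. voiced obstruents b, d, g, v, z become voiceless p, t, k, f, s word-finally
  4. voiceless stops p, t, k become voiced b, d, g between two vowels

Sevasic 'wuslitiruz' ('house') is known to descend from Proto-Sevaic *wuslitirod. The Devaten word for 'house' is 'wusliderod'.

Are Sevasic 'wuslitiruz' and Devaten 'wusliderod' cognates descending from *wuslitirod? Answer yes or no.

no

Derive the expected Devaten reflex of *wuslitirod:
Devaten: start from *wuslitirod.
  rule 1: no change — wuslitirod
  rule 2 (pre-rhotic lowering): wuslitirod → wusliterod
  rule 3 (final devoicing): wusliterod → wusliterot
  rule 4 (intervocalic voicing): wusliterot → wusliderot
  ⇒ Devaten wusliderot
The regular Devaten reflex would be 'wusliderot', but the attested form is 'wusliderod'. The correspondence is irregular, so they are not cognates (the Devaten form has a different source).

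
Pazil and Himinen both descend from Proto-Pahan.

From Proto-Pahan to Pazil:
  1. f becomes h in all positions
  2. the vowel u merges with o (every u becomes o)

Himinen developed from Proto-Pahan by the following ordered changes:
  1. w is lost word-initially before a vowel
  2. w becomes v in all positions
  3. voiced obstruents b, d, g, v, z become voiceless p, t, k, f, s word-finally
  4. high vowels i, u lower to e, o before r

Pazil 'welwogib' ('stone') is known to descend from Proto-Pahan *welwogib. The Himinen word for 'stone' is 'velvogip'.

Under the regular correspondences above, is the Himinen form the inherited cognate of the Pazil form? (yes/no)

no

Derive the expected Himinen reflex of *welwogib:
Himinen: *welwogib
  welwogib → elwogib   [glide loss]
  elwogib → elvogib   [unconditioned shift]
  elvogib → elvogip   [final devoicing]
  elvogip (rule 4 does not apply)
  giving Himinen elvogip.
The regular Himinen reflex would be 'elvogip', but the attested form is 'velvogip'. The correspondence is irregular, so they are not cognates (the Himinen form has a different source).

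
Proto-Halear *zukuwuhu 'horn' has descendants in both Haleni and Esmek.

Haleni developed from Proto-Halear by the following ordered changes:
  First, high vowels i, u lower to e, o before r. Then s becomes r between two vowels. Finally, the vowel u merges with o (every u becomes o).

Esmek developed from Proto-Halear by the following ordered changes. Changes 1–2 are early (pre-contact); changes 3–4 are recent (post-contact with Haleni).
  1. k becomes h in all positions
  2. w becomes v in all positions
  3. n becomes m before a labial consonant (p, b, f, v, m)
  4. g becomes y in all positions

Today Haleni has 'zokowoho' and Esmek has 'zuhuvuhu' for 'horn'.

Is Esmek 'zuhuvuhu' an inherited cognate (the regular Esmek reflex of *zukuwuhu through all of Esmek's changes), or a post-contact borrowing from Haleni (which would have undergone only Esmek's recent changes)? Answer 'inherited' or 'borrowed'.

If inherited, *zukuwuhu would pass through all of Esmek's changes:
Esmek: *zukuwuhu > zuhuwuhu > zuhuvuhu  (by unconditioned shift, unconditioned shift)
If borrowed from Haleni 'zokowoho' after the early changes, it would undergo only the recent ones:
  rule 3 (nasal place assimilation): no change (zokowoho)
  rule 4 (unconditioned shift): no change (zokowoho)
  ⇒ as a loan: zokowoho
Esmek 'zuhuvuhu' matches the inherited outcome exactly, so it is an inherited cognate, not a loan.

inherited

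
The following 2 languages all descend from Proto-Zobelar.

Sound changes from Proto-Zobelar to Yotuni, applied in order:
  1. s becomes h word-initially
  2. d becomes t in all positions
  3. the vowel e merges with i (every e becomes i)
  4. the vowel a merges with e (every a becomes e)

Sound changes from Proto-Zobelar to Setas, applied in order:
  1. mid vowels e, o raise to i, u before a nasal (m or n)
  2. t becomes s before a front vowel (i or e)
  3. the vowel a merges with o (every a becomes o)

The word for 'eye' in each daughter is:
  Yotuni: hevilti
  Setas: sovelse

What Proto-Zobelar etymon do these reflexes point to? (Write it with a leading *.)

*savelte

Position 4: Yotuni has i, Setas has e. Setas preserves e here (none of its changes turn any other segment into e), so the proto-segment is *e.
Position 2: Yotuni has e, Setas has o. In Yotuni, e can only continue *a, so the proto-segment is *a.
This points to *savelte. Verify forward in each daughter:
Yotuni: start from *savelte.
  rule 1 (debuccalisation): savelte → havelte
  rule 2: no change — havelte
  rule 3 (vowel merger): havelte → havilti
  rule 4 (vowel merger): havilti → hevilti
  ⇒ Yotuni hevilti
Setas: start from *savelte.
  rule 1: no change — savelte
  rule 2 (palatalisation): savelte → savelse
  rule 3 (vowel merger): savelse → sovelse
  ⇒ Setas sovelse
Only *savelte yields all of Yotuni hevilti, Setas sovelse.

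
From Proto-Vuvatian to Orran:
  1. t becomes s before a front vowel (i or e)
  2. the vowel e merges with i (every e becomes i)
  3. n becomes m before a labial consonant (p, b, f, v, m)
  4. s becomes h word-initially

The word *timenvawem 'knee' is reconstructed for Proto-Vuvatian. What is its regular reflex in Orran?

himimvawim

Orran: *timenvawem
  timenvawem → simenvawem   [palatalisation]
  simenvawem → siminvawim   [vowel merger]
  siminvawim → simimvawim   [nasal place assimilation]
  simimvawim → himimvawim   [debuccalisation]
  giving Orran himimvawim.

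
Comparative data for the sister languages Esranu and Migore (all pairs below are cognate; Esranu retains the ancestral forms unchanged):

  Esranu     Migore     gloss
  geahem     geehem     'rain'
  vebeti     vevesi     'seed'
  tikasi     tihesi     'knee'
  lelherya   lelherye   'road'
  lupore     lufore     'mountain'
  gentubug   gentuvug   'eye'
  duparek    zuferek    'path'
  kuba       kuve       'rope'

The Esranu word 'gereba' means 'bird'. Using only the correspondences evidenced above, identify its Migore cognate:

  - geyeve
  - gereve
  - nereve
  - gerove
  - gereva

gereve

kuba ~ kuve — Esranu b corresponds to Migore v between vowels (before a back vowel).
lelherya ~ lelherye, kuba ~ kuve — Esranu a corresponds to Migore e word-finally.
Applying these to Esranu 'gereba':
  gereba → gereva   (b→v between vowels (before a back vowel))
  gereva → gereve   (a→e word-finally)
So the Migore cognate is 'gereve'.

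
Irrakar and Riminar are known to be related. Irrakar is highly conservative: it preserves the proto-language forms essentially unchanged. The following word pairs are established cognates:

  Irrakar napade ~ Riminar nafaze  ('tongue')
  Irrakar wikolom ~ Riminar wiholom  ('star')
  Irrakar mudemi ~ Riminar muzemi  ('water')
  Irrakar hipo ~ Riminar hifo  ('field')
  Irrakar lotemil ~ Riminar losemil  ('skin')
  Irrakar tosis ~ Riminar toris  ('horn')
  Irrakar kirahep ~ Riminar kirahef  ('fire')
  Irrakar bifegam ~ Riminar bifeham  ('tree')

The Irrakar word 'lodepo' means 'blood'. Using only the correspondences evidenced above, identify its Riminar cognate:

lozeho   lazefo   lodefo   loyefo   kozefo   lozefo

napade ~ nafaze, mudemi ~ muzemi — Irrakar d corresponds to Riminar z between vowels (before a front vowel).
hipo ~ hifo — Irrakar p corresponds to Riminar f between vowels (before a back vowel).
Applying these to Irrakar 'lodepo':
  lodepo → lozepo   (d→z between vowels (before a front vowel))
  lozepo → lozefo   (p→f between vowels (before a back vowel))
So the Riminar cognate is 'lozefo'.

lozefo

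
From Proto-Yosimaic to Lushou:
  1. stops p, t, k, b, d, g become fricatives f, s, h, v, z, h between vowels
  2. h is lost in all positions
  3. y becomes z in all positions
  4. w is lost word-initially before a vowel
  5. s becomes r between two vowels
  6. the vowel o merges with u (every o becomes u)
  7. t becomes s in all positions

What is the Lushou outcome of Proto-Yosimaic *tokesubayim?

sueruvazim

Lushou: *tokesubayim > tohesuvayim > toesuvayim > toesuvazim > toeruvazim > tueruvazim > sueruvazim  (by intervocalic lenition, h-loss, unconditioned shift, rhotacism, vowel merger, unconditioned shift)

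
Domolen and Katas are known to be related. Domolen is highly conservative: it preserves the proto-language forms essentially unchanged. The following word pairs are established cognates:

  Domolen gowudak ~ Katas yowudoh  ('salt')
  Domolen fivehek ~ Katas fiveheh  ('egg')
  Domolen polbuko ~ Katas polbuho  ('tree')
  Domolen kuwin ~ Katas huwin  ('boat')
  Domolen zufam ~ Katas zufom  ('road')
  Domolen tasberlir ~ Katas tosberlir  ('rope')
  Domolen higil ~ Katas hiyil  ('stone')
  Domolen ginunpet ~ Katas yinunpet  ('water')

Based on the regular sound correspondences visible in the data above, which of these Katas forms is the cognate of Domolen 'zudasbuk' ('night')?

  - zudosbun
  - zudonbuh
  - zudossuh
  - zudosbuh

gowudak ~ yowudoh, tasberlir ~ tosberlir — Domolen a corresponds to Katas o after a consonant, before a consonant other than r, m, n, p, b, f, v.
gowudak ~ yowudoh, fivehek ~ fiveheh — Domolen k corresponds to Katas h word-finally.
Applying these to Domolen 'zudasbuk':
  zudasbuk → zudosbuk   (a→o after a consonant, before a consonant other than r, m, n, p, b, f, v)
  zudosbuk → zudosbuh   (k→h word-finally)
So the Katas cognate is 'zudosbuh'.

zudosbuh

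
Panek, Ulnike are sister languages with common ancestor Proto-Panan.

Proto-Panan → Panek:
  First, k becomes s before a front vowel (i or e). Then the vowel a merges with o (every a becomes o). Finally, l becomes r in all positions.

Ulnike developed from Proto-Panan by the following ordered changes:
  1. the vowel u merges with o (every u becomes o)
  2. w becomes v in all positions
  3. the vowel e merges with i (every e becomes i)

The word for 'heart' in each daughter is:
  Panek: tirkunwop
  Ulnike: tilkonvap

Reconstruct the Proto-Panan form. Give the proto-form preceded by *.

*tilkunwap

Position 5: Panek has u, Ulnike has o. Panek preserves u here (none of its changes turn any other segment into u), so the proto-segment is *u.
Position 3: Panek has r, Ulnike has l. Ulnike preserves l here (none of its changes turn any other segment into l), so the proto-segment is *l.
Position 7: Panek has w, Ulnike has v. Panek preserves w here (none of its changes turn any other segment into w), so the proto-segment is *w.
Verify the candidate proto-form against each daughter:
Panek: *tilkunwap > tilkunwop > tirkunwop  (by vowel merger, unconditioned shift)
Ulnike: *tilkunwap > tilkonwap > tilkonvap  (by vowel merger, unconditioned shift)
No other proto-form is consistent with every reflex, so the reconstruction is *tilkunwap.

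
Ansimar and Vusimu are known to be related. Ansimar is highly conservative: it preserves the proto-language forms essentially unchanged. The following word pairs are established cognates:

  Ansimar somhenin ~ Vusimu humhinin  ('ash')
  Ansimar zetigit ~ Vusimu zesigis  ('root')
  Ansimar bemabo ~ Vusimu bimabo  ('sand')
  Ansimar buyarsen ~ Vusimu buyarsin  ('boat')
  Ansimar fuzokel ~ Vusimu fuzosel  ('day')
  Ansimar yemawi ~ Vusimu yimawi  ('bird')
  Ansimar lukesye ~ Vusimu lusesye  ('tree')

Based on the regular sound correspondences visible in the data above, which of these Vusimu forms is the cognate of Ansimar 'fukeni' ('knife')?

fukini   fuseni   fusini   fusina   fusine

fuzokel ~ fuzosel, lukesye ~ lusesye — Ansimar k corresponds to Vusimu s between vowels (before a front vowel).
somhenin ~ humhinin, buyarsen ~ buyarsin — Ansimar e corresponds to Vusimu i after a consonant, before a nasal.
Applying these to Ansimar 'fukeni':
  fukeni → fuseni   (k→s between vowels (before a front vowel))
  fuseni → fusini   (e→i after a consonant, before a nasal)
So the Vusimu cognate is 'fusini'.

fusini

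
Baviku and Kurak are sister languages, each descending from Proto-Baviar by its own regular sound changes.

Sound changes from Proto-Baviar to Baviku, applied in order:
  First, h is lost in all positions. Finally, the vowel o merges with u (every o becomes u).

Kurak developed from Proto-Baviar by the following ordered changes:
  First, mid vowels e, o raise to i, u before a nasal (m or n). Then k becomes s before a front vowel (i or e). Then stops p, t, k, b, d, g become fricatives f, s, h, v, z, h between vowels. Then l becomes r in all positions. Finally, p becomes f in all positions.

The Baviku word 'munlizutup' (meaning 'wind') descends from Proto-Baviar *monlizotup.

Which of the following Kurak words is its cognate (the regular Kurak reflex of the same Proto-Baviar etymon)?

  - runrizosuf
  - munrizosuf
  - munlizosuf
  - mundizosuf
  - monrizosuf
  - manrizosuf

munrizosuf

Kurak: *monlizotup > munlizotup > munlizosup > munrizosup > munrizosuf  (by pre-nasal raising, intervocalic lenition, unconditioned shift, unconditioned shift)
Only 'munrizosuf' matches the regular Kurak development of *monlizotup.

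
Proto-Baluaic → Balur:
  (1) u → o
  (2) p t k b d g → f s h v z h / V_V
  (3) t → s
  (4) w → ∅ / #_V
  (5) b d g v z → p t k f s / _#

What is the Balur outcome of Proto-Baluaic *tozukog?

sozohok

Balur: *tozukog > tozokog > tozohog > sozohog > sozohok  (by vowel merger, intervocalic lenition, unconditioned shift, final devoicing)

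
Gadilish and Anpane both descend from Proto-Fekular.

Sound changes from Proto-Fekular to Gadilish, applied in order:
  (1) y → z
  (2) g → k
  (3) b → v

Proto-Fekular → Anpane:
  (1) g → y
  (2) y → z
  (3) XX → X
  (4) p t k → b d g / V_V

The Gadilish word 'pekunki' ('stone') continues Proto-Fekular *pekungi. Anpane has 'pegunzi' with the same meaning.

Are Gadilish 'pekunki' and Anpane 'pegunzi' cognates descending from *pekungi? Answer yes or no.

yes

Derive the expected Anpane reflex of *pekungi:
Anpane: *pekungi > pekunyi > pekunzi > pegunzi  (by unconditioned shift, unconditioned shift, intervocalic voicing)
Anpane 'pegunzi' matches the regular reflex exactly, so the pair is cognate.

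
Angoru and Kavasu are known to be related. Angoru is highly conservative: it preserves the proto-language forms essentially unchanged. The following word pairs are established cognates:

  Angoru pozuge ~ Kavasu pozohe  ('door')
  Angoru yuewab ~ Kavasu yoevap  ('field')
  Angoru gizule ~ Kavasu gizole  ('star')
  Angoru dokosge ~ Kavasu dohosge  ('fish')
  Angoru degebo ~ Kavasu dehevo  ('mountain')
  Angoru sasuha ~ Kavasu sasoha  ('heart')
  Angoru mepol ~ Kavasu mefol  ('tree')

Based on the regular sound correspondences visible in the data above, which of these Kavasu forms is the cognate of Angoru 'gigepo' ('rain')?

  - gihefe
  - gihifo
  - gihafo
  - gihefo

pozuge ~ pozohe, degebo ~ dehevo — Angoru g corresponds to Kavasu h between vowels (before a front vowel).
mepol ~ mefol — Angoru p corresponds to Kavasu f between vowels (before a back vowel).
Applying these to Angoru 'gigepo':
  gigepo → gihepo   (g→h between vowels (before a front vowel))
  gihepo → gihefo   (p→f between vowels (before a back vowel))
So the Kavasu cognate is 'gihefo'.

gihefo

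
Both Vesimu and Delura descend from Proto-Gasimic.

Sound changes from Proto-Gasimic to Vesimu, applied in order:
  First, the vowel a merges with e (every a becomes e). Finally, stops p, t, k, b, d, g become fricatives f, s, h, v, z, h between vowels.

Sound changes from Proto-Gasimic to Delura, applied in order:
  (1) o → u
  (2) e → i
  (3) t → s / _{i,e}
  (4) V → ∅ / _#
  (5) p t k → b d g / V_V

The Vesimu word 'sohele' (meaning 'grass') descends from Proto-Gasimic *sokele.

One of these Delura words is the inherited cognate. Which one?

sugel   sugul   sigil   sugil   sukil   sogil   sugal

sugil

Delura: start from *sokele.
  rule 1 (vowel merger): sokele → sukele
  rule 2 (vowel merger): sukele → sukili
  rule 3: no change — sukili
  rule 4 (apocope): sukili → sukil
  rule 5 (intervocalic voicing): sukil → sugil
  ⇒ Delura sugil
The other candidates each miss or misapply at least one Delura change.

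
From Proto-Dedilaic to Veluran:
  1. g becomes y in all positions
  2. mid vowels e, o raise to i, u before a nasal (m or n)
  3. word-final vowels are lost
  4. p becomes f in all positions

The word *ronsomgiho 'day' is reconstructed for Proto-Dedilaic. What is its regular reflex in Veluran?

Veluran: *ronsomgiho > ronsomyiho > runsumyiho > runsumyih  (by unconditioned shift, pre-nasal raising, apocope)

runsumyih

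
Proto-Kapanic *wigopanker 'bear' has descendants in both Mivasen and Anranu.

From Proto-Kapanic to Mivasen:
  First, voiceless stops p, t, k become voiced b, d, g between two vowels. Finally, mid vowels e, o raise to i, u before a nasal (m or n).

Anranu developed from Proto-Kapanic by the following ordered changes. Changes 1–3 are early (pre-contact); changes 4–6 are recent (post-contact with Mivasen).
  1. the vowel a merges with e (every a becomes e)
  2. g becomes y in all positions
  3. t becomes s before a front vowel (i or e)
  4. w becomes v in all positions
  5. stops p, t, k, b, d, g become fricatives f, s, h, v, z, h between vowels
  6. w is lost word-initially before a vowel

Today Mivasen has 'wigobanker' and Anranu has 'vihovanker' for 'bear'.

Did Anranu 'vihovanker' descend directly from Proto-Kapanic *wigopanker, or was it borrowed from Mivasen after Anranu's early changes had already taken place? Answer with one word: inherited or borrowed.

If inherited, *wigopanker would pass through all of Anranu's changes:
Anranu: start from *wigopanker.
  rule 1 (vowel merger): wigopanker → wigopenker
  rule 2 (unconditioned shift): wigopenker → wiyopenker
  rule 3: no change — wiyopenker
  rule 4 (unconditioned shift): wiyopenker → viyopenker
  rule 5 (intervocalic lenition): viyopenker → viyofenker
  rule 6: no change — viyofenker
  ⇒ Anranu viyofenker
If borrowed from Mivasen 'wigobanker' after the early changes, it would undergo only the recent ones:
  rule 4 (unconditioned shift): wigobanker → vigobanker
  rule 5 (intervocalic lenition): vigobanker → vihovanker
  rule 6 (glide loss): no change (vihovanker)
  ⇒ as a loan: vihovanker
Anranu 'vihovanker' matches the loan outcome 'vihovanker', not the inherited 'viyofenker' — it skipped the early Anranu changes, so it was borrowed from Mivasen.

borrowed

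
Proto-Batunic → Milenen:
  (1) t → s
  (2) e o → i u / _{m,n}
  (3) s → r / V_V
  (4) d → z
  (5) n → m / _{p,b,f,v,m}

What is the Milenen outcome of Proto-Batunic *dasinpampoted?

Milenen: start from *dasinpampoted.
  rule 1 (unconditioned shift): dasinpampoted → dasinpamposed
  rule 2: no change — dasinpamposed
  rule 3 (rhotacism): dasinpamposed → darinpampored
  rule 4 (unconditioned shift): darinpampored → zarinpamporez
  rule 5 (nasal place assimilation): zarinpamporez → zarimpamporez
  ⇒ Milenen zarimpamporez

zarimpamporez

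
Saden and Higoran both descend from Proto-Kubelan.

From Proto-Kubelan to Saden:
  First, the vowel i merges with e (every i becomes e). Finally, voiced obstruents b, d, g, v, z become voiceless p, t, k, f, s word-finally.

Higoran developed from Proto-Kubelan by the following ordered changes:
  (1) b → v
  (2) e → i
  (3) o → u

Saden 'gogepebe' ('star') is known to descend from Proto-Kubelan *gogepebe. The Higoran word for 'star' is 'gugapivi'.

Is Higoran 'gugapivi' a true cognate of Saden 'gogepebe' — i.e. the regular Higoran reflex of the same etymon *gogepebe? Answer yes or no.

Derive the expected Higoran reflex of *gogepebe:
Higoran: *gogepebe > gogepeve > gogipivi > gugipivi  (by unconditioned shift, vowel merger, vowel merger)
The regular Higoran reflex would be 'gugipivi', but the attested form is 'gugapivi'. The correspondence is irregular, so they are not cognates (the Higoran form has a different source).

no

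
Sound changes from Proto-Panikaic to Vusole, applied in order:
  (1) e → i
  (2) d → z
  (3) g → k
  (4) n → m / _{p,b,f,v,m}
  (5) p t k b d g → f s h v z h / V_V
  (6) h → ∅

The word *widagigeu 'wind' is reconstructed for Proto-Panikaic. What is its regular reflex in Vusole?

Vusole: *widagigeu
  widagigeu → widagigiu   [vowel merger]
  widagigiu → wizagigiu   [unconditioned shift]
  wizagigiu → wizakikiu   [unconditioned shift]
  wizakikiu (rule 4 does not apply)
  wizakikiu → wizahihiu   [intervocalic lenition]
  wizahihiu → wizaiiu   [h-loss]
  giving Vusole wizaiiu.

wizaiiu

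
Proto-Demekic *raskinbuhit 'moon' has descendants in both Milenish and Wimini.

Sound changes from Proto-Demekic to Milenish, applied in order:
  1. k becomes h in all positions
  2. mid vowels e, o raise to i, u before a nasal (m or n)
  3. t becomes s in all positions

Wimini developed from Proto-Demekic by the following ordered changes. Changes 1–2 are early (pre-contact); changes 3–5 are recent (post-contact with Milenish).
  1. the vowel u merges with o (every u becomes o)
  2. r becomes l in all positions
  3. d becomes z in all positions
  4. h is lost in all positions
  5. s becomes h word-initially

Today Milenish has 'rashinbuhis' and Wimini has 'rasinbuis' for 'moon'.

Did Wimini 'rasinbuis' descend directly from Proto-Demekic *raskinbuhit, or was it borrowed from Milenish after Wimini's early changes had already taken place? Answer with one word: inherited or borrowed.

borrowed

If inherited, *raskinbuhit would pass through all of Wimini's changes:
Wimini: *raskinbuhit > raskinbohit > laskinbohit > laskinboit  (by vowel merger, unconditioned shift, h-loss)
If borrowed from Milenish 'rashinbuhis' after the early changes, it would undergo only the recent ones:
  rule 3 (unconditioned shift): no change (rashinbuhis)
  rule 4 (h-loss): rashinbuhis → rasinbuis
  rule 5 (debuccalisation): no change (rasinbuis)
  ⇒ as a loan: rasinbuis
Wimini 'rasinbuis' matches the loan outcome 'rasinbuis', not the inherited 'laskinboit' — it skipped the early Wimini changes, so it was borrowed from Milenish.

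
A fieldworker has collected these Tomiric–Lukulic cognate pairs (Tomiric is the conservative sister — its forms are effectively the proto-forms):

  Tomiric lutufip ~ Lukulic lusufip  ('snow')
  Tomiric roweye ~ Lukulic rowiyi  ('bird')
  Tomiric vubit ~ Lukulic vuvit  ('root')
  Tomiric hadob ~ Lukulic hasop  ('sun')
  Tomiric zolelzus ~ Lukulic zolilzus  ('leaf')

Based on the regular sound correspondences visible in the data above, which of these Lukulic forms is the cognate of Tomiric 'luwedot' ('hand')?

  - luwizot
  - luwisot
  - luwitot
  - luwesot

luwisot

roweye ~ rowiyi, zolelzus ~ zolilzus — Tomiric e corresponds to Lukulic i after a consonant, before a consonant other than r, m, n, p, b, f, v.
hadob ~ hasop — Tomiric d corresponds to Lukulic s between vowels (before a back vowel).
Applying these to Tomiric 'luwedot':
  luwedot → luwidot   (e→i after a consonant, before a consonant other than r, m, n, p, b, f, v)
  luwidot → luwisot   (d→s between vowels (before a back vowel))
So the Lukulic cognate is 'luwisot'.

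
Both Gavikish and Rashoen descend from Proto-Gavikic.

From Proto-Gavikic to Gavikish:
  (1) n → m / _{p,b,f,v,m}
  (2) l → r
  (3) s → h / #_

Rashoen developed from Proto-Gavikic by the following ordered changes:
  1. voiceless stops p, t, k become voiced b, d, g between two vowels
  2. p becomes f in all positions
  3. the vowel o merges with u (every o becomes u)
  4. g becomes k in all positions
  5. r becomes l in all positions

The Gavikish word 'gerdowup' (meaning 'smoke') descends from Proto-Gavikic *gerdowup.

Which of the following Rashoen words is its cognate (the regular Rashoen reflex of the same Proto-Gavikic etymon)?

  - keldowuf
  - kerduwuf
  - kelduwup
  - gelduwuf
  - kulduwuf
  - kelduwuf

Rashoen: *gerdowup > gerdowuf > gerduwuf > kerduwuf > kelduwuf  (by unconditioned shift, vowel merger, unconditioned shift, unconditioned shift)
The other candidates each miss or misapply at least one Rashoen change.

kelduwuf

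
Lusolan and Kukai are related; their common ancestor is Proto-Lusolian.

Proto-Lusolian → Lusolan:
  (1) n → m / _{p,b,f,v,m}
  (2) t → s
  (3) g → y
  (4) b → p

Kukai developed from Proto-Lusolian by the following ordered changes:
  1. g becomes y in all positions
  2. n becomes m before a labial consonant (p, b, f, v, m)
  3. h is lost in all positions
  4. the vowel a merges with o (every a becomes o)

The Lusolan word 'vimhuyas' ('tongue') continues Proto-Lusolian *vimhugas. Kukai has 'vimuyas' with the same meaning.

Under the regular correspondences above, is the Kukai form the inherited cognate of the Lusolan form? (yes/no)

Derive the expected Kukai reflex of *vimhugas:
Kukai: *vimhugas > vimhuyas > vimuyas > vimuyos  (by unconditioned shift, h-loss, vowel merger)
The regular Kukai reflex would be 'vimuyos', but the attested form is 'vimuyas'. The correspondence is irregular, so they are not cognates (the Kukai form has a different source).

no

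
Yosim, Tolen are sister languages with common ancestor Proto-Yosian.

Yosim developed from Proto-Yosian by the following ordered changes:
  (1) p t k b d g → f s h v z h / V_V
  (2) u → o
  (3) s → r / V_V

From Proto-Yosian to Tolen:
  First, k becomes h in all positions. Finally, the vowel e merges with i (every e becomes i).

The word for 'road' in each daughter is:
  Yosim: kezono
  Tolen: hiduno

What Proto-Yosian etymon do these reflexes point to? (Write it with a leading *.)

Position 3: Yosim has z, Tolen has d. Tolen preserves d here (none of its changes turn any other segment into d), so the proto-segment is *d.
Position 2: Yosim has e, Tolen has i. Yosim preserves e here (none of its changes turn any other segment into e), so the proto-segment is *e.
Continuing position by position gives *keduno; check it forward:
Yosim: *keduno
  keduno → kezuno   [intervocalic lenition]
  kezuno → kezono   [vowel merger]
  kezono (rule 3 does not apply)
  giving Yosim kezono.
Tolen: start from *keduno.
  rule 1 (unconditioned shift): keduno → heduno
  rule 2 (vowel merger): heduno → hiduno
  ⇒ Tolen hiduno
No other proto-form is consistent with every reflex, so the reconstruction is *keduno.

*keduno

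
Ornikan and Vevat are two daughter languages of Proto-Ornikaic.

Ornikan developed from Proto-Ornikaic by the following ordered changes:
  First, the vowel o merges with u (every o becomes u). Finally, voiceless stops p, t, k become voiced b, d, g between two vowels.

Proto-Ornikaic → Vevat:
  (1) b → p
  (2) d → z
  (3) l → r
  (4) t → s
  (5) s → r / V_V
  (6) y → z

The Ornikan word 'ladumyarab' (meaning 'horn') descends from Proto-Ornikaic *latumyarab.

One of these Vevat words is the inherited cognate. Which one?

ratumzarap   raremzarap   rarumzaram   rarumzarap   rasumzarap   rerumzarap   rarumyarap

rarumzarap

Vevat: start from *latumyarab.
  rule 1 (unconditioned shift): latumyarab → latumyarap
  rule 2: no change — latumyarap
  rule 3 (unconditioned shift): latumyarap → ratumyarap
  rule 4 (unconditioned shift): ratumyarap → rasumyarap
  rule 5 (rhotacism): rasumyarap → rarumyarap
  rule 6 (unconditioned shift): rarumyarap → rarumzarap
  ⇒ Vevat rarumzarap
The other candidates each miss or misapply at least one Vevat change.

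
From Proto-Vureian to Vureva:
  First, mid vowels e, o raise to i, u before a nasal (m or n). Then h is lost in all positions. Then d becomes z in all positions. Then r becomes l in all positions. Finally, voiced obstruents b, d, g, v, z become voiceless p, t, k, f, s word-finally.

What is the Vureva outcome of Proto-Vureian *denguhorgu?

zinguolgu

Vureva: *denguhorgu > dinguhorgu > dinguorgu > zinguorgu > zinguolgu  (by pre-nasal raising, h-loss, unconditioned shift, unconditioned shift)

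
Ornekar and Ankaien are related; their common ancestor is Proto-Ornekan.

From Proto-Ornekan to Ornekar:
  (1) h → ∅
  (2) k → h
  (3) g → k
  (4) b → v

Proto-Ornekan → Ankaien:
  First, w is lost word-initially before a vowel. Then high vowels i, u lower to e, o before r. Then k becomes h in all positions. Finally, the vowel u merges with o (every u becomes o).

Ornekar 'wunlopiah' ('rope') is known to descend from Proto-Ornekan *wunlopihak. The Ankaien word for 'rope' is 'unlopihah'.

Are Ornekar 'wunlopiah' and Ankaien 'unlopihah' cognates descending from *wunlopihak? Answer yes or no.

Derive the expected Ankaien reflex of *wunlopihak:
Ankaien: *wunlopihak
  wunlopihak → unlopihak   [glide loss]
  unlopihak (rule 2 does not apply)
  unlopihak → unlopihah   [unconditioned shift]
  unlopihah → onlopihah   [vowel merger]
  giving Ankaien onlopihah.
The regular Ankaien reflex would be 'onlopihah', but the attested form is 'unlopihah'. The correspondence is irregular, so they are not cognates (the Ankaien form has a different source).

no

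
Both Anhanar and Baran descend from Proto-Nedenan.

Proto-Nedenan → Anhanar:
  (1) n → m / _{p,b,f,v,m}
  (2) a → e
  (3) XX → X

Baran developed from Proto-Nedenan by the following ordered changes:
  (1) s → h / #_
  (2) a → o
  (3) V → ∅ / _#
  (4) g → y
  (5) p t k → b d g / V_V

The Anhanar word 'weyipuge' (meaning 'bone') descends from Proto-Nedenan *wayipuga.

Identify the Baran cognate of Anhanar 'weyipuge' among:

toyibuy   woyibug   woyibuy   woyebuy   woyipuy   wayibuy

Baran: *wayipuga > woyipugo > woyipug > woyipuy > woyibuy  (by vowel merger, apocope, unconditioned shift, intervocalic voicing)
Among the options, 'woyibuy' alone shows every Baran change applied in order.

woyibuy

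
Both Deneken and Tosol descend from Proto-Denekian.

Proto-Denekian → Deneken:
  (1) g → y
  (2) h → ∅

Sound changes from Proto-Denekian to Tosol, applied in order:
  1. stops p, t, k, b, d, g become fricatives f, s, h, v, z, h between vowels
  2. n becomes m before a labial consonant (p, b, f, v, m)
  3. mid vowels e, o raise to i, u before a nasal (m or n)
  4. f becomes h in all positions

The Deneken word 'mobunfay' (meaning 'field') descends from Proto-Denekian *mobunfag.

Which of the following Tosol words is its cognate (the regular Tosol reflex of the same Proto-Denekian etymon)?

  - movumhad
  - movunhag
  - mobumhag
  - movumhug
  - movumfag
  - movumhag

movumhag

Tosol: *mobunfag > movunfag > movumfag > movumhag  (by intervocalic lenition, nasal place assimilation, unconditioned shift)
Only 'movumhag' matches the regular Tosol development of *mobunfag.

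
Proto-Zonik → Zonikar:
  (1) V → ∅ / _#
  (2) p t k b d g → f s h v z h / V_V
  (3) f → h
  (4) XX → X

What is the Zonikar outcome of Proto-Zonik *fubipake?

huvihak

Zonikar: start from *fubipake.
  rule 1 (apocope): fubipake → fubipak
  rule 2 (intervocalic lenition): fubipak → fuvifak
  rule 3 (unconditioned shift): fuvifak → huvihak
  rule 4: no change — huvihak
  ⇒ Zonikar huvihak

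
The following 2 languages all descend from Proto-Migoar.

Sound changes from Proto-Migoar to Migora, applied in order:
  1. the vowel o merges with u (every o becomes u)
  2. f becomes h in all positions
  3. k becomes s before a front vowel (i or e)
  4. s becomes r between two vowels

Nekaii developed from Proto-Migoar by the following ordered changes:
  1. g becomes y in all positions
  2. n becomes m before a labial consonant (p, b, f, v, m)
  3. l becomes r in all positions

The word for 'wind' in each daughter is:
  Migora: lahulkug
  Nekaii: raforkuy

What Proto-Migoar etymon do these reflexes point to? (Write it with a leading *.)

Position 5: Migora has l, Nekaii has r. Migora preserves l here (none of its changes turn any other segment into l), so the proto-segment is *l.
Position 4: Migora has u, Nekaii has o. Nekaii preserves o here (none of its changes turn any other segment into o), so the proto-segment is *o.
Position 3: Migora has h, Nekaii has f. Nekaii preserves f here (none of its changes turn any other segment into f), so the proto-segment is *f.
Verify the candidate proto-form against each daughter:
Migora: *lafolkug
  lafolkug → lafulkug   [vowel merger]
  lafulkug → lahulkug   [unconditioned shift]
  lahulkug (rule 3 does not apply)
  lahulkug (rule 4 does not apply)
  giving Migora lahulkug.
Nekaii: *lafolkug
  lafolkug → lafolkuy   [unconditioned shift]
  lafolkuy (rule 2 does not apply)
  lafolkuy → raforkuy   [unconditioned shift]
  giving Nekaii raforkuy.
No other proto-form is consistent with every reflex, so the reconstruction is *lafolkug.

*lafolkug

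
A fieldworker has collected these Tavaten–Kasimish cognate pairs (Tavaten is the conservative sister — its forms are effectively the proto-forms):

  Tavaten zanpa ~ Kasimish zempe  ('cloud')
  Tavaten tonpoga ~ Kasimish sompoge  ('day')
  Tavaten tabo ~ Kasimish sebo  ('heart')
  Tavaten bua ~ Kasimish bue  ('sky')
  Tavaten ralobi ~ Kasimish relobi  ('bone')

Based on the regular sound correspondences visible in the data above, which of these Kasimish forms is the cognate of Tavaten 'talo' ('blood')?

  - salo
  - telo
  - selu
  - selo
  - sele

selo

tabo ~ sebo — Tavaten t corresponds to Kasimish s word-initially before a back vowel.
ralobi ~ relobi — Tavaten a corresponds to Kasimish e after a consonant, before a consonant other than r, m, n, p, b, f, v.
Applying these to Tavaten 'talo':
  talo → salo   (t→s word-initially before a back vowel)
  salo → selo   (a→e after a consonant, before a consonant other than r, m, n, p, b, f, v)
So the Kasimish cognate is 'selo'.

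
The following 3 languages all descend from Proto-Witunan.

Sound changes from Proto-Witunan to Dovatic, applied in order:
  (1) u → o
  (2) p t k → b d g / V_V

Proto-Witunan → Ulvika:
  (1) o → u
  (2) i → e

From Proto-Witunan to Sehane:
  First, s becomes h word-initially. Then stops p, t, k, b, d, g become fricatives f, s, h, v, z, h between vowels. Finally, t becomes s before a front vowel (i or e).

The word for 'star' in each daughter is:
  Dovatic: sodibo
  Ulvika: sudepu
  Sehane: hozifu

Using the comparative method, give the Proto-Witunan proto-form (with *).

*sodipu

Position 3: Dovatic has d, Ulvika has d, Sehane has z. Ulvika preserves d here (none of its changes turn any other segment into d), so the proto-segment is *d.
Position 1: Dovatic has s, Ulvika has s, Sehane has h. Dovatic preserves s here (none of its changes turn any other segment into s), so the proto-segment is *s.
Position 5: Dovatic has b, Ulvika has p, Sehane has f. Ulvika preserves p here (none of its changes turn any other segment into p), so the proto-segment is *p.
Verify the candidate proto-form against each daughter:
Dovatic: *sodipu > sodipo > sodibo  (by vowel merger, intervocalic voicing)
Ulvika: *sodipu
  sodipu → sudipu   [vowel merger]
  sudipu → sudepu   [vowel merger]
  giving Ulvika sudepu.
Sehane: start from *sodipu.
  rule 1 (debuccalisation): sodipu → hodipu
  rule 2 (intervocalic lenition): hodipu → hozifu
  rule 3: no change — hozifu
  ⇒ Sehane hozifu
No other proto-form is consistent with every reflex, so the reconstruction is *sodipu.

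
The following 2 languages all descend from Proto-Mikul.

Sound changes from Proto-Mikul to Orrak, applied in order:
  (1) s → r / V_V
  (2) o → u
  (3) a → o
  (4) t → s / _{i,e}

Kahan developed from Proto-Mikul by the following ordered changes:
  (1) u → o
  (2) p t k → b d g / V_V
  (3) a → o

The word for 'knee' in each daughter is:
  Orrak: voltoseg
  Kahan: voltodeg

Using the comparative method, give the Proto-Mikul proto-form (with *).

Position 2: Orrak has o, Kahan has o. In Orrak, o can only continue *a, so the proto-segment is *a.
Position 6: Orrak has s, Kahan has d. Taking the neighbouring segments as reconstructed: Orrak s can only go back to *t; Kahan d could go back to *t or *d — the one source consistent with every daughter is *t.
Continuing position by position gives *valtateg; check it forward:
Orrak: *valtateg > voltoteg > voltoseg  (by vowel merger, palatalisation)
Kahan: *valtateg > valtadeg > voltodeg  (by intervocalic voicing, vowel merger)
*valtateg is the unique common source.

*valtateg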